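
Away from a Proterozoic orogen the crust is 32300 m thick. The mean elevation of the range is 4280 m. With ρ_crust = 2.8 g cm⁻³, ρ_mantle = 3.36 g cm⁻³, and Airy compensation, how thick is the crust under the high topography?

58000 m

Root depth r = h ρ_c / (ρ_m − ρ_c) = 4280 m × 2.8 / 0.56 = 21400 m.
Total thickness = T + h + r = 32300 m + 4280 m + 21400 m = 58000 m.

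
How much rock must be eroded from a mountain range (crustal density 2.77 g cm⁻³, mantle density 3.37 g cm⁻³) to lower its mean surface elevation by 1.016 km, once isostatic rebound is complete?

Net drop Δ = e − u = e − e ρ_c/ρ_m = e (ρ_m − ρ_c)/ρ_m.
e = Δ ρ_m/(ρ_m − ρ_c) = 1.016 km × 3.37/0.6 = 5.71 km.

5.71 km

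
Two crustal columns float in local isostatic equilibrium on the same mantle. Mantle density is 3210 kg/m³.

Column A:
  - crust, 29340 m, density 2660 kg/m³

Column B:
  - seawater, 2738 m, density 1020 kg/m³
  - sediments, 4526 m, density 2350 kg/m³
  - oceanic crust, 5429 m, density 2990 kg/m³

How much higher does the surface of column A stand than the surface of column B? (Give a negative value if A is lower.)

For any compensation level in the mantle, the mantle terms cancel and isostasy reduces to e = (Σt_A − Σt_B) − (Σ(ρt)_A − Σ(ρt)_B) / ρ_m.
Σt_A = 29340 m; Σt_B = 12693 m; Σ(ρt)_A = 78044400; Σ(ρt)_B = 29661570 (in m·kg/m³).
e = (29340 − 12693) − (78044400 − 29661570) / 3210 = 1570 m.

1570 m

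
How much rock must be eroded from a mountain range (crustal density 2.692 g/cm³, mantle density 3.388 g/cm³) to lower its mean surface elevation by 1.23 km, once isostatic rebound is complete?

Net drop Δ = e − u = e − e ρ_c/ρ_m = e (ρ_m − ρ_c)/ρ_m.
e = Δ ρ_m/(ρ_m − ρ_c) = 1.23 km × 3.388/0.696 = 5.99 km.

5.99 km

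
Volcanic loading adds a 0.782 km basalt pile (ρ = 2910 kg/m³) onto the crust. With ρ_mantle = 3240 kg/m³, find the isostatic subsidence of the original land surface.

0.702 km

Subaerial loading: s = t ρ_load / ρ_m.
s = 0.782 km × 2910/3240 = 0.702 km.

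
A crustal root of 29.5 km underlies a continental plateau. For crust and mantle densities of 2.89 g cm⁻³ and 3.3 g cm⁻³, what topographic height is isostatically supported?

4.19 km

For local isostatic compensation: ρ_c h = (ρ_m − ρ_c) r.
h = r (ρ_m − ρ_c) / ρ_c = 29.5 km × (3.3 − 2.89) / 2.89 = 4.19 km.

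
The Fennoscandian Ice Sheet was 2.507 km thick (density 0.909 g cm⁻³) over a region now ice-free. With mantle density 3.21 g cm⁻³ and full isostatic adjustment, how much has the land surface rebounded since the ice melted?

Removing the load lets mantle flow back in; uplift u satisfies ρ_ice t = ρ_m u.
u = t ρ_ice/ρ_m = 2.507 km × 0.909/3.21 = 0.71 km.

0.71 km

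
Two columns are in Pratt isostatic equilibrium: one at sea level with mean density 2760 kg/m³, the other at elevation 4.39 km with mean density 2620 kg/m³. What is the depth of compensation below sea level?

ρ_ref D = ρ (D + h) → D (ρ_ref − ρ) = ρ h.
D = ρ h/(ρ_ref − ρ) = 2620 × 4.39 km/(2760 − 2620) = 82.2 km.

82.2 km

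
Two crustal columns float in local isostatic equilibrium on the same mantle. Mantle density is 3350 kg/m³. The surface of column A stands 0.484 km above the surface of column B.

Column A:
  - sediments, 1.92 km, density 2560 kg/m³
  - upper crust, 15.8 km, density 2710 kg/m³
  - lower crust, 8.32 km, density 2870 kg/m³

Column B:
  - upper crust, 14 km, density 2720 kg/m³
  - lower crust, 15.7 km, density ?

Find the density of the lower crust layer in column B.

Take the compensation level at the base of the deeper column (depth z_c below the surface of column A) and equate Σ ρ_i t_i down to z_c; mantle fills any gap and the z_c terms cancel.
Column A: 1.92×2560 + 15.8×2710 + 8.32×2870 + (z_c − 26.04)×3350
Column B: 0.484×0 + 14×2720 + 15.7×ρ + (z_c − 0.484 − 29.7)×3350
The z_c×3350 term appears on both sides and cancels. Collect the known terms of each column as K = Σ(ρt)_known − 3350 × (depth of known layers): K_A = 71611.6 − 3350×26.04 = −15622.4; K_B = 38080 − 3350×(0.484 + 29.7) = −63036.4.
Balance: K_A = K_B + 15.7×ρ, so ρ = (K_A − K_B)/15.7 = 47414/15.7 = 3020 kg/m³.

3020 kg/m³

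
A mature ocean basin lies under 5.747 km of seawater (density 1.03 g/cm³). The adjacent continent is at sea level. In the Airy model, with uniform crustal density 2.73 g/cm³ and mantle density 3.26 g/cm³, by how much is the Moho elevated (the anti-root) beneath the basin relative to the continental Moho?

Isostatic balance requires: replacing crust with seawater at the top is compensated by replacing crust with mantle at the base: d (ρ_c − ρ_w) = a (ρ_m − ρ_c).
a = d (ρ_c − ρ_w)/(ρ_m − ρ_c) = 5.747 km × 1.7/0.53 = 18.4 km.

18.4 km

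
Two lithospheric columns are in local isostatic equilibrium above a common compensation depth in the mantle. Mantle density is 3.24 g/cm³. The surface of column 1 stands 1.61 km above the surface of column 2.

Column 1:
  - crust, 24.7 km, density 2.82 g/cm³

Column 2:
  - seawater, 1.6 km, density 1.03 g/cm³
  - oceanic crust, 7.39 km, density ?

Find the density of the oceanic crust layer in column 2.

Take the compensation level at the base of the deeper column (depth z_c below the surface of column 1) and equate Σ ρ_i t_i down to z_c; mantle fills any gap and the z_c terms cancel.
Column 1: 24.7×2.82 + (z_c − 24.7)×3.24
Column 2: 1.61×0 + 1.6×1.03 + 7.39×ρ + (z_c − 1.61 − 8.99)×3.24
The z_c×3.24 term appears on both sides and cancels. Collect the known terms of each column as K = Σ(ρt)_known − 3.24 × (depth of known layers): K_1 = 69.654 − 3.24×24.7 = −10.374; K_2 = 1.648 − 3.24×(1.61 + 8.99) = −32.696.
Balance: K_1 = K_2 + 7.39×ρ, so ρ = (K_1 − K_2)/7.39 = 22.322/7.39 = 3.02 g/cm³.

3.02 g/cm³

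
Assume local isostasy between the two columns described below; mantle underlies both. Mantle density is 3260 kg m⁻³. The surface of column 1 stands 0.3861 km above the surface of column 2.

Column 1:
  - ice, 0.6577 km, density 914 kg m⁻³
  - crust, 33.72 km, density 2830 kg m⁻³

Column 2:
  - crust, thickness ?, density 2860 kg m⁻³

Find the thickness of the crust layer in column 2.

Take the compensation level at the base of the deeper column (depth z_c below the surface of column 1) and equate Σ ρ_i t_i down to z_c; mantle fills any gap and the z_c terms cancel.
Column 1: 0.6577×914 + 33.72×2830 + (z_c − 34.3777)×3260
Column 2: 0.3861×0 + x×2860 + (z_c − 0.3861 − 0 − x)×3260
The z_c×3260 term appears on both sides and cancels. Collect the known terms of each column as K = Σ(ρt)_known − 3260 × (depth of known layers): K_1 = 96028.7378 − 3260×34.3777 = −16042.5642; K_2 = 0 − 3260×(0.3861 + 0) = −1258.686.
Balance: K_1 = K_2 − x×(3260 − 2860), so x = (K_2 − K_1)/(3260 − 2860) = 14783.9/400 = 37 km.

37 km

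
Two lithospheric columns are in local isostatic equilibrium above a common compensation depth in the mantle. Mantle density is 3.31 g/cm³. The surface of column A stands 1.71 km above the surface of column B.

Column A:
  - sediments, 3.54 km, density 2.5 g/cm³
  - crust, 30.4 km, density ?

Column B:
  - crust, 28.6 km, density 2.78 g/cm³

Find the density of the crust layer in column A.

2.72 g/cm³

Take the compensation level at the base of the deeper column (depth z_c below the surface of column A) and equate Σ ρ_i t_i down to z_c; mantle fills any gap and the z_c terms cancel.
Column A: 3.54×2.5 + 30.4×ρ + (z_c − 33.94)×3.31
Column B: 1.71×0 + 28.6×2.78 + (z_c − 1.71 − 28.6)×3.31
The z_c×3.31 term appears on both sides and cancels. Collect the known terms of each column as K = Σ(ρt)_known − 3.31 × (depth of known layers): K_A = 8.85 − 3.31×33.94 = −103.4914; K_B = 79.508 − 3.31×(1.71 + 28.6) = −20.8181.
Balance: K_A + 30.4×ρ = K_B, so ρ = (K_B − K_A)/30.4 = 82.6733/30.4 = 2.72 g/cm³.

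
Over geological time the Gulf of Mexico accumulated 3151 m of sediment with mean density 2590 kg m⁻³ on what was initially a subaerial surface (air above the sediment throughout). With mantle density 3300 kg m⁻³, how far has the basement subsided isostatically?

2470 m

Subaerial load: s = t ρ_sed / ρ_m = 3151 m × 2590/3300 = 2470 m.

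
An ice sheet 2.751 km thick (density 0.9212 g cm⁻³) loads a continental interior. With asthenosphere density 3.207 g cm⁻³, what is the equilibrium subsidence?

Isostatic balance requires: the ice load ρ_ice t is balanced by mantle displaced below, ρ_m s.
s = t ρ_ice / ρ_m = 2.751 km × 0.9212/3.207 = 0.79 km.

0.79 km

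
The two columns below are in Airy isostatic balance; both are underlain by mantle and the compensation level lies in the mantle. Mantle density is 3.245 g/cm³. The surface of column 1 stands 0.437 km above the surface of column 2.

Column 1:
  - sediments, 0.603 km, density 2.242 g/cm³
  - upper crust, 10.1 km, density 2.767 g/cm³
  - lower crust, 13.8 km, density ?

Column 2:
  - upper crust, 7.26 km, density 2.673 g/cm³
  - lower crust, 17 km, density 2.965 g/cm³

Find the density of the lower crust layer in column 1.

2.89 g/cm³

Take the compensation level at the base of the deeper column (depth z_c below the surface of column 1) and equate Σ ρ_i t_i down to z_c; mantle fills any gap and the z_c terms cancel.
Column 1: 0.603×2.242 + 10.1×2.767 + 13.8×ρ + (z_c − 24.503)×3.245
Column 2: 0.437×0 + 7.26×2.673 + 17×2.965 + (z_c − 0.437 − 24.26)×3.245
The z_c×3.245 term appears on both sides and cancels. Collect the known terms of each column as K = Σ(ρt)_known − 3.245 × (depth of known layers): K_1 = 29.298626 − 3.245×24.503 = −50.213609; K_2 = 69.81098 − 3.245×(0.437 + 24.26) = −10.330785.
Balance: K_1 + 13.8×ρ = K_2, so ρ = (K_2 − K_1)/13.8 = 39.8828/13.8 = 2.89 g/cm³.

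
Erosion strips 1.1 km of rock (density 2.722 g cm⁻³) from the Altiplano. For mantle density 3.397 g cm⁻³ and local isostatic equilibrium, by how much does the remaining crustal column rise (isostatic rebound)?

Unloading: uplift u = e ρ_c/ρ_m = 1.1 km × 2.722/3.397 = 0.881 km.

0.881 km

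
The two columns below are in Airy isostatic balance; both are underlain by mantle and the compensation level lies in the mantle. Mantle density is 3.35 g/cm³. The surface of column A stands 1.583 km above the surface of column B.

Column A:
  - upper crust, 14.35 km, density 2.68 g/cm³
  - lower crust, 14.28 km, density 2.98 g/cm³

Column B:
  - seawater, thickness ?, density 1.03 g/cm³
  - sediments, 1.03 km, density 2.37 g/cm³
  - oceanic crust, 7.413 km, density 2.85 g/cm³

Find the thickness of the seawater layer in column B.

2.1 km

Take the compensation level at the base of the deeper column (depth z_c below the surface of column A) and equate Σ ρ_i t_i down to z_c; mantle fills any gap and the z_c terms cancel.
Column A: 14.35×2.68 + 14.28×2.98 + (z_c − 28.63)×3.35
Column B: 1.583×0 + x×1.03 + 1.03×2.37 + 7.413×2.85 + (z_c − 1.583 − 8.443 − x)×3.35
The z_c×3.35 term appears on both sides and cancels. Collect the known terms of each column as K = Σ(ρt)_known − 3.35 × (depth of known layers): K_A = 81.0124 − 3.35×28.63 = −14.8981; K_B = 23.56815 − 3.35×(1.583 + 8.443) = −10.01895.
Balance: K_A = K_B − x×(3.35 − 1.03), so x = (K_B − K_A)/(3.35 − 1.03) = 4.87915/2.32 = 2.1 km.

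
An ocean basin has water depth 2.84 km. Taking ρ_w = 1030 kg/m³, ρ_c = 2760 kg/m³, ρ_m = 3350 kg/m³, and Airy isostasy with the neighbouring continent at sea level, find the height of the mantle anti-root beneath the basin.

Isostatic balance requires: replacing crust with seawater at the top is compensated by replacing crust with mantle at the base: d (ρ_c − ρ_w) = a (ρ_m − ρ_c).
a = d (ρ_c − ρ_w)/(ρ_m − ρ_c) = 2.84 km × 1730/590 = 8.33 km.

8.33 km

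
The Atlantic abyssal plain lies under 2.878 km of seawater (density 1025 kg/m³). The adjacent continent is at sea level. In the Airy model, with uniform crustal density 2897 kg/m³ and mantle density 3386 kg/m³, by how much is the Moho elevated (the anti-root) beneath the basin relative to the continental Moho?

In Airy isostatic equilibrium: replacing crust with seawater at the top is compensated by replacing crust with mantle at the base: d (ρ_c − ρ_w) = a (ρ_m − ρ_c).
a = d (ρ_c − ρ_w)/(ρ_m − ρ_c) = 2.878 km × 1872/489 = 11 km.

11 km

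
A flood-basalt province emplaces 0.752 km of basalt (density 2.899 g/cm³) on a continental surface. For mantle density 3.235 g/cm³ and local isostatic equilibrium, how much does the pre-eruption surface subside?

Subaerial loading: s = t ρ_load / ρ_m.
s = 0.752 km × 2.899/3.235 = 0.674 km.

0.674 km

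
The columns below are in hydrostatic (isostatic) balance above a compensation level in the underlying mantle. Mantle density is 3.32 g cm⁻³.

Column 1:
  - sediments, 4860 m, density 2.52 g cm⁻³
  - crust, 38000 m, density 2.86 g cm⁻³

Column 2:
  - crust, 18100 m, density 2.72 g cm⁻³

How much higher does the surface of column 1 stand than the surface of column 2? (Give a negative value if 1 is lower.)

3170 m

For any compensation level in the mantle, the mantle terms cancel and isostasy reduces to e = (Σt_1 − Σt_2) − (Σ(ρt)_1 − Σ(ρt)_2) / ρ_m.
Σt_1 = 42860 m; Σt_2 = 18100 m; Σ(ρt)_1 = 120927.2; Σ(ρt)_2 = 49232 (in m·g cm⁻³).
e = (42860 − 18100) − (120927.2 − 49232) / 3.32 = 3170 m.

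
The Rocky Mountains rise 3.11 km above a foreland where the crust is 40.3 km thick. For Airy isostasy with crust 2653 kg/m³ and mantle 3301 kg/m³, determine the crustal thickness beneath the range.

Root depth r = h ρ_c / (ρ_m − ρ_c) = 3.11 km × 2653 / 648 = 12.73 km.
Total thickness = T + h + r = 40.3 km + 3.11 km + 12.73 km = 56.1 km.

56.1 km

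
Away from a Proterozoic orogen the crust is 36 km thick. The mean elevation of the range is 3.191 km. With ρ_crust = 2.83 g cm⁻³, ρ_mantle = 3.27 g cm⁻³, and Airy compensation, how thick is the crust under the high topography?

Root depth r = h ρ_c / (ρ_m − ρ_c) = 3.191 km × 2.83 / 0.44 = 20.52 km.
Total thickness = T + h + r = 36 km + 3.191 km + 20.52 km = 59.7 km.

59.7 km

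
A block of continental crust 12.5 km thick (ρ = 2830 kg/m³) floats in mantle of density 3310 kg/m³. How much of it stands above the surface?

1.81 km

Floating equilibrium: submerged depth d = t ρ_obj/ρ_fluid = 12.5 km × 2830/3310 = 10.69 km.
Freeboard = t − d = 12.5 km − 10.69 km = 1.81 km.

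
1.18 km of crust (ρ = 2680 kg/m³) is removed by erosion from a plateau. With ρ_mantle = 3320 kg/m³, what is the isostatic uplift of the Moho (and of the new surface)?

0.953 km

Unloading: uplift u = e ρ_c/ρ_m = 1.18 km × 2680/3320 = 0.953 km.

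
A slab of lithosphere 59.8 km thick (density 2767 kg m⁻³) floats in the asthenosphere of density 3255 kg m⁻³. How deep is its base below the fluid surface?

50.8 km

Draft d = t ρ_obj/ρ_fluid = 59.8 km × 2767/3255 = 50.8 km.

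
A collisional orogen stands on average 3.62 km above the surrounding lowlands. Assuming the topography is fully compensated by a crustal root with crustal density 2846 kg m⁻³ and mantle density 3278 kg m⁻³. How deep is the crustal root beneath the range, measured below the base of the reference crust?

Equating mass per unit area of the two columns: the weight of the topography is balanced by the buoyancy of the root, ρ_c h = (ρ_m − ρ_c) r.
r = h · ρ_c / (ρ_m − ρ_c) = 3.62 km × 2846 / (3278 − 2846) = 23.8 km.

23.8 km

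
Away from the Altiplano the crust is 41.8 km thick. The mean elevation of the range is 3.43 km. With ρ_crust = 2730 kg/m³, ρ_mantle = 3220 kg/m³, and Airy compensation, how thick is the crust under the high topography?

64.3 km

Root depth r = h ρ_c / (ρ_m − ρ_c) = 3.43 km × 2730 / 490 = 19.11 km.
Total thickness = T + h + r = 41.8 km + 3.43 km + 19.11 km = 64.3 km.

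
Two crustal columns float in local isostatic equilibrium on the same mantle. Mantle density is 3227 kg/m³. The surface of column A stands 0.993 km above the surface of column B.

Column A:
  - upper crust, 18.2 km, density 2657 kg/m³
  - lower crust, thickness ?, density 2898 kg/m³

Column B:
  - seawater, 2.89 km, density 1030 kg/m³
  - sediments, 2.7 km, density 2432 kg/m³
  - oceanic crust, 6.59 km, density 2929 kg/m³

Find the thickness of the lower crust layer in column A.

10 km

Take the compensation level at the base of the deeper column (depth z_c below the surface of column A) and equate Σ ρ_i t_i down to z_c; mantle fills any gap and the z_c terms cancel.
Column A: 18.2×2657 + x×2898 + (z_c − 18.2 − x)×3227
Column B: 0.993×0 + 2.89×1030 + 2.7×2432 + 6.59×2929 + (z_c − 0.993 − 12.18)×3227
The z_c×3227 term appears on both sides and cancels. Collect the known terms of each column as K = Σ(ρt)_known − 3227 × (depth of known layers): K_A = 48357.4 − 3227×18.2 = −10374; K_B = 28845.21 − 3227×(0.993 + 12.18) = −13664.061.
Balance: K_A − x×(3227 − 2898) = K_B, so x = (K_A − K_B)/(3227 − 2898) = 3290.06/329 = 10 km.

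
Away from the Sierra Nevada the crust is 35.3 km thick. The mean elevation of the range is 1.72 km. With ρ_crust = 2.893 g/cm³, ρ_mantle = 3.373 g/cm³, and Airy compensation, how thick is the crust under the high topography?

Root depth r = h ρ_c / (ρ_m − ρ_c) = 1.72 km × 2.893 / 0.48 = 10.37 km.
Total thickness = T + h + r = 35.3 km + 1.72 km + 10.37 km = 47.4 km.

47.4 km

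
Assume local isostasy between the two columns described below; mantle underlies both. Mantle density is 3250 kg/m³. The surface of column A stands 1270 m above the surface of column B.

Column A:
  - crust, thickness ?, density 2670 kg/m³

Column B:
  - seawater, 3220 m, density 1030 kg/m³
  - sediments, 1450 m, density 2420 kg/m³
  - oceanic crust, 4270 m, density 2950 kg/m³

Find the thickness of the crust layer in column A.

Take the compensation level at the base of the deeper column (depth z_c below the surface of column A) and equate Σ ρ_i t_i down to z_c; mantle fills any gap and the z_c terms cancel.
Column A: x×2670 + (z_c − 0 − x)×3250
Column B: 1270×0 + 3220×1030 + 1450×2420 + 4270×2950 + (z_c − 1270 − 8940)×3250
The z_c×3250 term appears on both sides and cancels. Collect the known terms of each column as K = Σ(ρt)_known − 3250 × (depth of known layers): K_A = 0 − 3250×0 = 0; K_B = 19422100 − 3250×(1270 + 8940) = −13760400.
Balance: K_A − x×(3250 − 2670) = K_B, so x = (K_A − K_B)/(3250 − 2670) = 13760400/580 = 23700 m.

23700 m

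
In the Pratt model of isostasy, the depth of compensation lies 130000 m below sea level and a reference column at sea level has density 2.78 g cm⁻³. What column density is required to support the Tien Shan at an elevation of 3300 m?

2.71 g cm⁻³

Pratt balance: ρ_ref D = ρ (D + h).
ρ = ρ_ref D/(D + h) = 2.78 × 130000 m/(130000 m + 3300 m) = 2.71 g cm⁻³.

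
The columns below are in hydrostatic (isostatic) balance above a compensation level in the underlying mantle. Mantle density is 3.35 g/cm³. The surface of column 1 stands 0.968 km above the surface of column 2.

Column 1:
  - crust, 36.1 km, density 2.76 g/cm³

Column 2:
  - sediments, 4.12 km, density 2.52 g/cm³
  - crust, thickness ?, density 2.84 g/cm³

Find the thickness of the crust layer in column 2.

28.7 km

Take the compensation level at the base of the deeper column (depth z_c below the surface of column 1) and equate Σ ρ_i t_i down to z_c; mantle fills any gap and the z_c terms cancel.
Column 1: 36.1×2.76 + (z_c − 36.1)×3.35
Column 2: 0.968×0 + 4.12×2.52 + x×2.84 + (z_c − 0.968 − 4.12 − x)×3.35
The z_c×3.35 term appears on both sides and cancels. Collect the known terms of each column as K = Σ(ρt)_known − 3.35 × (depth of known layers): K_1 = 99.636 − 3.35×36.1 = −21.299; K_2 = 10.3824 − 3.35×(0.968 + 4.12) = −6.6624.
Balance: K_1 = K_2 − x×(3.35 − 2.84), so x = (K_2 − K_1)/(3.35 − 2.84) = 14.6366/0.51 = 28.7 km.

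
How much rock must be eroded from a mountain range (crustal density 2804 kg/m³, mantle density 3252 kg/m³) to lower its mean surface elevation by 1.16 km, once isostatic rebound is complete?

8.42 km

Net drop Δ = e − u = e − e ρ_c/ρ_m = e (ρ_m − ρ_c)/ρ_m.
e = Δ ρ_m/(ρ_m − ρ_c) = 1.16 km × 3252/448 = 8.42 km.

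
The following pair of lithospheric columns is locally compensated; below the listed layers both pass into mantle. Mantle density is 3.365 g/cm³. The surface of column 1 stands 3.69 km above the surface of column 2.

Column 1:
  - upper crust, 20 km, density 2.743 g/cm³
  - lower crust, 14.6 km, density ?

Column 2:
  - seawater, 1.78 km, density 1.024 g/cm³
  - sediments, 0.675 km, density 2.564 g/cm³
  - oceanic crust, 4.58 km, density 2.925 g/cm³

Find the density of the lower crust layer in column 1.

Take the compensation level at the base of the deeper column (depth z_c below the surface of column 1) and equate Σ ρ_i t_i down to z_c; mantle fills any gap and the z_c terms cancel.
Column 1: 20×2.743 + 14.6×ρ + (z_c − 34.6)×3.365
Column 2: 3.69×0 + 1.78×1.024 + 0.675×2.564 + 4.58×2.925 + (z_c − 3.69 − 7.035)×3.365
The z_c×3.365 term appears on both sides and cancels. Collect the known terms of each column as K = Σ(ρt)_known − 3.365 × (depth of known layers): K_1 = 54.86 − 3.365×34.6 = −61.569; K_2 = 16.94992 − 3.365×(3.69 + 7.035) = −19.139705.
Balance: K_1 + 14.6×ρ = K_2, so ρ = (K_2 − K_1)/14.6 = 42.4293/14.6 = 2.91 g/cm³.

2.91 g/cm³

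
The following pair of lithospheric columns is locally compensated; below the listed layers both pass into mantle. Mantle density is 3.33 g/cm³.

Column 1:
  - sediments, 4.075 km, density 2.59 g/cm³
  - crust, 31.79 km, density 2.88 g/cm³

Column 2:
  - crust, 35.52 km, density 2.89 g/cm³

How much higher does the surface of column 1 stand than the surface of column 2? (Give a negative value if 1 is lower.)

For any compensation level in the mantle, the mantle terms cancel and isostasy reduces to e = (Σt_1 − Σt_2) − (Σ(ρt)_1 − Σ(ρt)_2) / ρ_m.
Σt_1 = 35.865 km; Σt_2 = 35.52 km; Σ(ρt)_1 = 102.10945; Σ(ρt)_2 = 102.6528 (in km·g/cm³).
e = (35.865 − 35.52) − (102.10945 − 102.6528) / 3.33 = 0.508 km.

0.508 km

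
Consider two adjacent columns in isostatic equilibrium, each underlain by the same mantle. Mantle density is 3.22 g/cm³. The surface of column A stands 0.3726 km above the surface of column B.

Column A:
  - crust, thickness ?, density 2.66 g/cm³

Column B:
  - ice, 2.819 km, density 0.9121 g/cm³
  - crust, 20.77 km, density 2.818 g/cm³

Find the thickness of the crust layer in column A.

Take the compensation level at the base of the deeper column (depth z_c below the surface of column A) and equate Σ ρ_i t_i down to z_c; mantle fills any gap and the z_c terms cancel.
Column A: x×2.66 + (z_c − 0 − x)×3.22
Column B: 0.3726×0 + 2.819×0.9121 + 20.77×2.818 + (z_c − 0.3726 − 23.589)×3.22
The z_c×3.22 term appears on both sides and cancels. Collect the known terms of each column as K = Σ(ρt)_known − 3.22 × (depth of known layers): K_A = 0 − 3.22×0 = 0; K_B = 61.1010699 − 3.22×(0.3726 + 23.589) = −16.0552821.
Balance: K_A − x×(3.22 − 2.66) = K_B, so x = (K_A − K_B)/(3.22 − 2.66) = 16.0553/0.56 = 28.7 km.

28.7 km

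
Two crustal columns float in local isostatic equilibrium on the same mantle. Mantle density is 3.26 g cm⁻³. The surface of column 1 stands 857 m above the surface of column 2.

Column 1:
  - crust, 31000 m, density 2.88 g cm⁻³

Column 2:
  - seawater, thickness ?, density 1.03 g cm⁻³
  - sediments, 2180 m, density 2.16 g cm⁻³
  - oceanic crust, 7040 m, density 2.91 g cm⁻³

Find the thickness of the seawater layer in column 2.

Take the compensation level at the base of the deeper column (depth z_c below the surface of column 1) and equate Σ ρ_i t_i down to z_c; mantle fills any gap and the z_c terms cancel.
Column 1: 31000×2.88 + (z_c − 31000)×3.26
Column 2: 857×0 + x×1.03 + 2180×2.16 + 7040×2.91 + (z_c − 857 − 9220 − x)×3.26
The z_c×3.26 term appears on both sides and cancels. Collect the known terms of each column as K = Σ(ρt)_known − 3.26 × (depth of known layers): K_1 = 89280 − 3.26×31000 = −11780; K_2 = 25195.2 − 3.26×(857 + 9220) = −7655.82.
Balance: K_1 = K_2 − x×(3.26 − 1.03), so x = (K_2 − K_1)/(3.26 − 1.03) = 4124.18/2.23 = 1850 m.

1850 m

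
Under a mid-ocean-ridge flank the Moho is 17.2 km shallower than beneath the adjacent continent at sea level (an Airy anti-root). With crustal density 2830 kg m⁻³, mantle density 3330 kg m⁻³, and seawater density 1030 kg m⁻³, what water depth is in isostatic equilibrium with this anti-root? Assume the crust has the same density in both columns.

Replacing a thickness d of crust by seawater at the top must be balanced by replacing crust with mantle at the base: d (ρ_c − ρ_w) = a (ρ_m − ρ_c).
d = a (ρ_m − ρ_c)/(ρ_c − ρ_w) = 17.2 km × 500/1800 = 4.78 km.

4.78 km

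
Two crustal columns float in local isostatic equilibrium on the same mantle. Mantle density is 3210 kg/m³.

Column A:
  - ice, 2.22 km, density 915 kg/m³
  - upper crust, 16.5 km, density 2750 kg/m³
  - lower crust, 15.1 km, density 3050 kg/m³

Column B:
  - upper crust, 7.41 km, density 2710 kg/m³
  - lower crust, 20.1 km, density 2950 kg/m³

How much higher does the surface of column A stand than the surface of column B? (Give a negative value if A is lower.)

1.92 km

For any compensation level in the mantle, the mantle terms cancel and isostasy reduces to e = (Σt_A − Σt_B) − (Σ(ρt)_A − Σ(ρt)_B) / ρ_m.
Σt_A = 33.82 km; Σt_B = 27.51 km; Σ(ρt)_A = 93461.3; Σ(ρt)_B = 79376.1 (in km·kg/m³).
e = (33.82 − 27.51) − (93461.3 − 79376.1) / 3210 = 1.92 km.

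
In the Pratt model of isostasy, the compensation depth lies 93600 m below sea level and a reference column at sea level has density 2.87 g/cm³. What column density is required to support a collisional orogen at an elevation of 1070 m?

2.84 g/cm³

Pratt balance: ρ_ref D = ρ (D + h).
ρ = ρ_ref D/(D + h) = 2.87 × 93600 m/(93600 m + 1070 m) = 2.84 g/cm³.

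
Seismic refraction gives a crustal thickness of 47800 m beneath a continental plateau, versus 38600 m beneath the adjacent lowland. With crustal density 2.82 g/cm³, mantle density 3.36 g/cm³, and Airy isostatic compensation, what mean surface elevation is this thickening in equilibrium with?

1480 m

Excess crust Δ = 47800 m − 38600 m = 9200 m, split between elevation h and root r with h + r = Δ.
Airy balance ρ_c h = (ρ_m − ρ_c) r gives r = h ρ_c/(ρ_m − ρ_c), so h (1 + ρ_c/(ρ_m − ρ_c)) = Δ, i.e. h = Δ (ρ_m − ρ_c)/ρ_m.
h = 9200 m × 0.54/3.36 = 1480 m.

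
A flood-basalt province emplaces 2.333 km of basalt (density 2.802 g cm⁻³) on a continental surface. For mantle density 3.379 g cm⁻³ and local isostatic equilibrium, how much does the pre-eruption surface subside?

Subaerial loading: s = t ρ_load / ρ_m.
s = 2.333 km × 2.802/3.379 = 1.93 km.

1.93 km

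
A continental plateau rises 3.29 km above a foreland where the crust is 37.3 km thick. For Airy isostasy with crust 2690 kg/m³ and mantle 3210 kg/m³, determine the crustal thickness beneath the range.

57.6 km

Root depth r = h ρ_c / (ρ_m − ρ_c) = 3.29 km × 2690 / 520 = 17.02 km.
Total thickness = T + h + r = 37.3 km + 3.29 km + 17.02 km = 57.6 km.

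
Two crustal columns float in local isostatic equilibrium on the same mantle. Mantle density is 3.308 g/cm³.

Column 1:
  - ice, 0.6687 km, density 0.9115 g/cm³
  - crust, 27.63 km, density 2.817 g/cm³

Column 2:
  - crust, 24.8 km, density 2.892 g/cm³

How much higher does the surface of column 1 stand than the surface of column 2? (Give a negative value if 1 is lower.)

For any compensation level in the mantle, the mantle terms cancel and isostasy reduces to e = (Σt_1 − Σt_2) − (Σ(ρt)_1 − Σ(ρt)_2) / ρ_m.
Σt_1 = 28.2987 km; Σt_2 = 24.8 km; Σ(ρt)_1 = 78.44323; Σ(ρt)_2 = 71.7216 (in km·g/cm³).
e = (28.2987 − 24.8) − (78.44323 − 71.7216) / 3.308 = 1.47 km.

1.47 km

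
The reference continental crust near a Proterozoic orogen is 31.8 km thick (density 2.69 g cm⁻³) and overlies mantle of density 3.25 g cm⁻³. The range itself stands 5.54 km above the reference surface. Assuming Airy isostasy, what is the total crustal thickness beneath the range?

Root depth r = h ρ_c / (ρ_m − ρ_c) = 5.54 km × 2.69 / 0.56 = 26.61 km.
Total thickness = T + h + r = 31.8 km + 5.54 km + 26.61 km = 64 km.

64 km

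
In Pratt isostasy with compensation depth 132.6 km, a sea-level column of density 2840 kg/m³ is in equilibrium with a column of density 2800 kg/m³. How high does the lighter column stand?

ρ_ref D = ρ (D + h) → h = D (ρ_ref − ρ)/ρ.
h = 132.6 km × (2840 − 2800)/2800 = 1.89 km.

1.89 km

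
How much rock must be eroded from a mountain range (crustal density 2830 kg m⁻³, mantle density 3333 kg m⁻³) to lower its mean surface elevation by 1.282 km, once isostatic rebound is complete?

Net drop Δ = e − u = e − e ρ_c/ρ_m = e (ρ_m − ρ_c)/ρ_m.
e = Δ ρ_m/(ρ_m − ρ_c) = 1.282 km × 3333/503 = 8.49 km.

8.49 km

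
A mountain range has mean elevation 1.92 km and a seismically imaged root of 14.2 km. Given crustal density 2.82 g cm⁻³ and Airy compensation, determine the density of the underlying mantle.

3.2 g cm⁻³

Airy balance: ρ_c h = (ρ_m − ρ_c) r → ρ_m = ρ_c (1 + h/r).
ρ_m = 2.82 × (1 + 1.92 km/14.2 km) = 3.2 g cm⁻³.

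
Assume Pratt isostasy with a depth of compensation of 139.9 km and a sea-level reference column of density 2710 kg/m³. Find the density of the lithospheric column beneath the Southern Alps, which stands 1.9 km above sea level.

2670 kg/m³

Pratt balance: ρ_ref D = ρ (D + h).
ρ = ρ_ref D/(D + h) = 2710 × 139.9 km/(139.9 km + 1.9 km) = 2670 kg/m³.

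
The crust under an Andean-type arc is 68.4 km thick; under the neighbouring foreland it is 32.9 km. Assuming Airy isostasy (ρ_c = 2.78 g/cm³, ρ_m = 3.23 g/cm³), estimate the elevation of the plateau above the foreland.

Excess crust Δ = 68.4 km − 32.9 km = 35.5 km, split between elevation h and root r with h + r = Δ.
Airy balance ρ_c h = (ρ_m − ρ_c) r gives r = h ρ_c/(ρ_m − ρ_c), so h (1 + ρ_c/(ρ_m − ρ_c)) = Δ, i.e. h = Δ (ρ_m − ρ_c)/ρ_m.
h = 35.5 km × 0.45/3.23 = 4.95 km.

4.95 km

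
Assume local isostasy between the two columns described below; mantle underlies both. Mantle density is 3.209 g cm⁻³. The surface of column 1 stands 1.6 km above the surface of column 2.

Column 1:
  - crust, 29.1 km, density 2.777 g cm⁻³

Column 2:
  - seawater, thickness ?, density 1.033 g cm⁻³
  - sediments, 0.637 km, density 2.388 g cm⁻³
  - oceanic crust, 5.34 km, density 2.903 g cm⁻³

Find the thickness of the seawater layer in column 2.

2.43 km

Take the compensation level at the base of the deeper column (depth z_c below the surface of column 1) and equate Σ ρ_i t_i down to z_c; mantle fills any gap and the z_c terms cancel.
Column 1: 29.1×2.777 + (z_c − 29.1)×3.209
Column 2: 1.6×0 + x×1.033 + 0.637×2.388 + 5.34×2.903 + (z_c − 1.6 − 5.977 − x)×3.209
The z_c×3.209 term appears on both sides and cancels. Collect the known terms of each column as K = Σ(ρt)_known − 3.209 × (depth of known layers): K_1 = 80.8107 − 3.209×29.1 = −12.5712; K_2 = 17.023176 − 3.209×(1.6 + 5.977) = −7.291417.
Balance: K_1 = K_2 − x×(3.209 − 1.033), so x = (K_2 − K_1)/(3.209 − 1.033) = 5.27978/2.176 = 2.43 km.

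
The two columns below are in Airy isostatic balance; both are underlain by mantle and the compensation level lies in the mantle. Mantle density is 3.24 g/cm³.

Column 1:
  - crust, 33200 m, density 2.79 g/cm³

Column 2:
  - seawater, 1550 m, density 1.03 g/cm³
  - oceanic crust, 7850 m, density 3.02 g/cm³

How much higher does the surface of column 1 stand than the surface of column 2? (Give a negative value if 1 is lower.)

For any compensation level in the mantle, the mantle terms cancel and isostasy reduces to e = (Σt_1 − Σt_2) − (Σ(ρt)_1 − Σ(ρt)_2) / ρ_m.
Σt_1 = 33200 m; Σt_2 = 9400 m; Σ(ρt)_1 = 92628; Σ(ρt)_2 = 25303.5 (in m·g/cm³).
e = (33200 − 9400) − (92628 − 25303.5) / 3.24 = 3020 m.

3020 m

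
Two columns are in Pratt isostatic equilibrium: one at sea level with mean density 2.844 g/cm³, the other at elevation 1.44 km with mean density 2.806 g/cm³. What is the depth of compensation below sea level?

ρ_ref D = ρ (D + h) → D (ρ_ref − ρ) = ρ h.
D = ρ h/(ρ_ref − ρ) = 2.806 × 1.44 km/(2.844 − 2.806) = 106 km.

106 km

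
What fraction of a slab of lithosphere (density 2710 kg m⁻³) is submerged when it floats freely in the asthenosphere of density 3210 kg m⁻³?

84.4%

Submerged fraction = ρ_obj/ρ_fluid = 2710/3210 = 84.4%.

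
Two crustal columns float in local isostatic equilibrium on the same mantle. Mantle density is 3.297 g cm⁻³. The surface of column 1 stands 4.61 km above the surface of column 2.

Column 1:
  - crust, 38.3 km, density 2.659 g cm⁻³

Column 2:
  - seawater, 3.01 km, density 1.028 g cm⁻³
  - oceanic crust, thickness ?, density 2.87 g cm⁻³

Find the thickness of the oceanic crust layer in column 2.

5.64 km

Take the compensation level at the base of the deeper column (depth z_c below the surface of column 1) and equate Σ ρ_i t_i down to z_c; mantle fills any gap and the z_c terms cancel.
Column 1: 38.3×2.659 + (z_c − 38.3)×3.297
Column 2: 4.61×0 + 3.01×1.028 + x×2.87 + (z_c − 4.61 − 3.01 − x)×3.297
The z_c×3.297 term appears on both sides and cancels. Collect the known terms of each column as K = Σ(ρt)_known − 3.297 × (depth of known layers): K_1 = 101.8397 − 3.297×38.3 = −24.4354; K_2 = 3.09428 − 3.297×(4.61 + 3.01) = −22.02886.
Balance: K_1 = K_2 − x×(3.297 − 2.87), so x = (K_2 − K_1)/(3.297 − 2.87) = 2.40654/0.427 = 5.64 km.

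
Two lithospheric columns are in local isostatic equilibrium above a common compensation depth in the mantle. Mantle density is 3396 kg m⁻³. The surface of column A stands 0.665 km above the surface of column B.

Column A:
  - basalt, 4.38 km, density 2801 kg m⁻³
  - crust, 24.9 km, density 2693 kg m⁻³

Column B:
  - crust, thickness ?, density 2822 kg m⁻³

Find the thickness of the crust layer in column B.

31.1 km

Take the compensation level at the base of the deeper column (depth z_c below the surface of column A) and equate Σ ρ_i t_i down to z_c; mantle fills any gap and the z_c terms cancel.
Column A: 4.38×2801 + 24.9×2693 + (z_c − 29.28)×3396
Column B: 0.665×0 + x×2822 + (z_c − 0.665 − 0 − x)×3396
The z_c×3396 term appears on both sides and cancels. Collect the known terms of each column as K = Σ(ρt)_known − 3396 × (depth of known layers): K_A = 79324.08 − 3396×29.28 = −20110.8; K_B = 0 − 3396×(0.665 + 0) = −2258.34.
Balance: K_A = K_B − x×(3396 − 2822), so x = (K_B − K_A)/(3396 − 2822) = 17852.5/574 = 31.1 km.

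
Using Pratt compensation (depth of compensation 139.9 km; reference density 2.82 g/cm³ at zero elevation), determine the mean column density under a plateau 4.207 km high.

2.74 g/cm³

Pratt balance: ρ_ref D = ρ (D + h).
ρ = ρ_ref D/(D + h) = 2.82 × 139.9 km/(139.9 km + 4.207 km) = 2.74 g/cm³.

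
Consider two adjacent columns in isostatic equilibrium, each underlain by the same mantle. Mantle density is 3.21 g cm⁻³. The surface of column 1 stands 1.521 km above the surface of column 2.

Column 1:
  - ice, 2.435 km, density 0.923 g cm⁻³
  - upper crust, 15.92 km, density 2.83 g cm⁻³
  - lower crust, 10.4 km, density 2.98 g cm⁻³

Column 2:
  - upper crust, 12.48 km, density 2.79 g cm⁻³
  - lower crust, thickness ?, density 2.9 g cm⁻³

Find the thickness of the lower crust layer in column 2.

Take the compensation level at the base of the deeper column (depth z_c below the surface of column 1) and equate Σ ρ_i t_i down to z_c; mantle fills any gap and the z_c terms cancel.
Column 1: 2.435×0.923 + 15.92×2.83 + 10.4×2.98 + (z_c − 28.755)×3.21
Column 2: 1.521×0 + 12.48×2.79 + x×2.9 + (z_c − 1.521 − 12.48 − x)×3.21
The z_c×3.21 term appears on both sides and cancels. Collect the known terms of each column as K = Σ(ρt)_known − 3.21 × (depth of known layers): K_1 = 78.293105 − 3.21×28.755 = −14.010445; K_2 = 34.8192 − 3.21×(1.521 + 12.48) = −10.12401.
Balance: K_1 = K_2 − x×(3.21 − 2.9), so x = (K_2 − K_1)/(3.21 − 2.9) = 3.88643/0.31 = 12.5 km.

12.5 km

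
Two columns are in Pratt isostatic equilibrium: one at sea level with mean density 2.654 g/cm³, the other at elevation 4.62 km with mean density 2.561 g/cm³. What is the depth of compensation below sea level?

127 km

ρ_ref D = ρ (D + h) → D (ρ_ref − ρ) = ρ h.
D = ρ h/(ρ_ref − ρ) = 2.561 × 4.62 km/(2.654 − 2.561) = 127 km.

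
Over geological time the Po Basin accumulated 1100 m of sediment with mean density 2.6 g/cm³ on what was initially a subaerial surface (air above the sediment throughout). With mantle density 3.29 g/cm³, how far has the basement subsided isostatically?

869 m

Subaerial load: s = t ρ_sed / ρ_m = 1100 m × 2.6/3.29 = 869 m.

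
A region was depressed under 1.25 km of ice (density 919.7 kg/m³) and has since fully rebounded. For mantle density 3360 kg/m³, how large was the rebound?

Removing the load lets mantle flow back in; uplift u satisfies ρ_ice t = ρ_m u.
u = t ρ_ice/ρ_m = 1.25 km × 919.7/3360 = 0.342 km.

0.342 km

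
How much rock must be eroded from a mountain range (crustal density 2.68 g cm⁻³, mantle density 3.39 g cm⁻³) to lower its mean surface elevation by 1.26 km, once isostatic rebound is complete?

6.02 km

Net drop Δ = e − u = e − e ρ_c/ρ_m = e (ρ_m − ρ_c)/ρ_m.
e = Δ ρ_m/(ρ_m − ρ_c) = 1.26 km × 3.39/0.71 = 6.02 km.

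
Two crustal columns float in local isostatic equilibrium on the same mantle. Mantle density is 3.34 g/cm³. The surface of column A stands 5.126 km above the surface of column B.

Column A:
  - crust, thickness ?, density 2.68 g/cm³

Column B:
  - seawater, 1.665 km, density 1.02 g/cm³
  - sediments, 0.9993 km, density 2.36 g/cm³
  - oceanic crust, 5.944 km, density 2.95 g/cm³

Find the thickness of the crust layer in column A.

Take the compensation level at the base of the deeper column (depth z_c below the surface of column A) and equate Σ ρ_i t_i down to z_c; mantle fills any gap and the z_c terms cancel.
Column A: x×2.68 + (z_c − 0 − x)×3.34
Column B: 5.126×0 + 1.665×1.02 + 0.9993×2.36 + 5.944×2.95 + (z_c − 5.126 − 8.6083)×3.34
The z_c×3.34 term appears on both sides and cancels. Collect the known terms of each column as K = Σ(ρt)_known − 3.34 × (depth of known layers): K_A = 0 − 3.34×0 = 0; K_B = 21.591448 − 3.34×(5.126 + 8.6083) = −24.281114.
Balance: K_A − x×(3.34 − 2.68) = K_B, so x = (K_A − K_B)/(3.34 − 2.68) = 24.2811/0.66 = 36.8 km.

36.8 km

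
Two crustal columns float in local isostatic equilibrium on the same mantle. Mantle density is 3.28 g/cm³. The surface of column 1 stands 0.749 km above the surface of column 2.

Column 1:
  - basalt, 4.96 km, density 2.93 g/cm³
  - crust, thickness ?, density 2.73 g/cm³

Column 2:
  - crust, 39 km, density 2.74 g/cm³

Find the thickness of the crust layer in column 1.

Take the compensation level at the base of the deeper column (depth z_c below the surface of column 1) and equate Σ ρ_i t_i down to z_c; mantle fills any gap and the z_c terms cancel.
Column 1: 4.96×2.93 + x×2.73 + (z_c − 4.96 − x)×3.28
Column 2: 0.749×0 + 39×2.74 + (z_c − 0.749 − 39)×3.28
The z_c×3.28 term appears on both sides and cancels. Collect the known terms of each column as K = Σ(ρt)_known − 3.28 × (depth of known layers): K_1 = 14.5328 − 3.28×4.96 = −1.736; K_2 = 106.86 − 3.28×(0.749 + 39) = −23.51672.
Balance: K_1 − x×(3.28 − 2.73) = K_2, so x = (K_1 − K_2)/(3.28 − 2.73) = 21.7807/0.55 = 39.6 km.

39.6 km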